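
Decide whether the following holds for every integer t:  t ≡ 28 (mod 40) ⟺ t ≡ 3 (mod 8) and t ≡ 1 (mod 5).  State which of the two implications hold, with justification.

(→) This fails: t = 28 gives 28 ≡ 28 (mod 40) but 28 ≡ 4 (mod 8), so the conjunction on the right does not hold.

(←) This fails: t = 11 satisfies both congruences on the right (11 ≡ 3 mod 8 and 11 ≡ 1 mod 5) yet 11 ≡ 11 (mod 40), not 28.

(⇒) fails and (⇐) fails.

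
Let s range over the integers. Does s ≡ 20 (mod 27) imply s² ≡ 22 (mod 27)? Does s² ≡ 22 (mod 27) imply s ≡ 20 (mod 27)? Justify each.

(⇒) holds; (⇐) fails.

[⇒] Suppose s ≡ 20 (mod 27). Write s = 27j + 20. Then (27j + 20)² = 729j² + 1080j + 400 = 27(27j² + 40j + 14) + 22, so s² ≡ 22 (mod 27).

[⇐] This fails: take s = 7. Then 7² = 49 ≡ 22 (mod 27), yet 7 ≡ 7 (mod 27), not 20.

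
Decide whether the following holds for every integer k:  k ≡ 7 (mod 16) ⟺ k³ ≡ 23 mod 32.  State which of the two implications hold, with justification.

(⇒) This fails: take k = 23. Then 23 ≡ 7 (mod 16), but 23³ = 12167 ≡ 7 (mod 32), not 23.

(⇐) Conversely, the residues r modulo 32 with r³ ≡ 23 (mod 32) are exactly {7}, and each is ≡ 7 (mod 16).

Only the reverse direction holds.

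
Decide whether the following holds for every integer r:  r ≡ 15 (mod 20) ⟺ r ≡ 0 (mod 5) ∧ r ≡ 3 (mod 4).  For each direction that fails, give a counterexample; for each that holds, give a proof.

Both directions hold; the statement is true.

Forward direction. Suppose r ≡ 15 (mod 20); write r = 20j + 15. Since 5 ∣ 20, reducing mod 5 gives r ≡ 15 ≡ 0 (mod 5); since 4 ∣ 20, reducing mod 4 gives r ≡ 15 ≡ 3 (mod 4).

Converse. If r ≡ 0 (mod 5) and r ≡ 3 (mod 4), then by the Chinese remainder theorem r ≡ 15 (mod 20). This is exactly r ≡ 15 (mod 20).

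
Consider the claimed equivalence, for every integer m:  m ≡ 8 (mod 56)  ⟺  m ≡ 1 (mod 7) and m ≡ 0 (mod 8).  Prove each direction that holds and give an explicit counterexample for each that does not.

[⇒] Suppose m ≡ 8 (mod 56); write m = 56j + 8. Since 7 ∣ 56, reducing mod 7 gives m ≡ 8 ≡ 1 (mod 7); since 8 ∣ 56, reducing mod 8 gives m ≡ 8 ≡ 0 (mod 8).

[⇐] Conversely, if m ≡ 1 (mod 7) and m ≡ 0 (mod 8), then by the Chinese remainder theorem m ≡ 8 (mod 56). This is exactly m ≡ 8 (mod 56).

Both directions hold; the statement is true.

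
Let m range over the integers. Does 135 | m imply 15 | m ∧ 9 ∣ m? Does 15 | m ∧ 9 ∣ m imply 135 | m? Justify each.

Not equivalent: only (⇒) holds.

(←) This fails: take m = 45. Both 15 ∣ 45 and 9 ∣ 45, yet 45 is not a multiple of 135 (since 45 = 0·135 + 45), so 135 ∤ 45.

(→) If 135 ∣ m, write m = 135q. Since 135 = 9·15, m = 15·(9q), so 15 ∣ m; and since 135 = 15·9, m = 9·(15q), so 9 ∣ m.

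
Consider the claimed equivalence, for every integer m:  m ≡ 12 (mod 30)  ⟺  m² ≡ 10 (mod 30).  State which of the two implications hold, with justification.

Neither implication holds.

[⇒] This fails: take m = 12. Then 12 ≡ 12 (mod 30), but 12² = 144 ≡ 24 (mod 30), not 10.

[⇐] This fails: take m = 10. Then 10² = 100 ≡ 10 (mod 30), yet 10 ≡ 10 (mod 30), not 12.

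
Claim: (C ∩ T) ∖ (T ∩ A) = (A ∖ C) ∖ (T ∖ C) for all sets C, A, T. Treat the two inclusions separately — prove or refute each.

Neither inclusion holds.

(⟹) This inclusion fails. Take C = {1}, A = ∅, T = {1}; then 1 ∈ (C ∩ T) ∖ (T ∩ A) but 1 ∉ (A ∖ C) ∖ (T ∖ C).

(⟸) This inclusion fails. Take C = ∅, A = {1}, T = ∅; then 1 ∈ (A ∖ C) ∖ (T ∖ C) but 1 ∉ (C ∩ T) ∖ (T ∩ A).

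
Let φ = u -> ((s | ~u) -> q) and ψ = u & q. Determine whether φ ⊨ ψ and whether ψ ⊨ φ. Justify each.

Forward direction. This fails. Under s = F, q = F, u = F, the left side is true but the right side is false.

Converse. Assume the antecedent. If s is true, the antecedent forces (s = T, q = T, u = T), and u -> ((s | ~u) -> q) holds there. If s is false, u -> ((s | ~u) -> q) reduces to true regardless of the other variables. Either way u -> ((s | ~u) -> q) holds.

Not equivalent: only (⇐) holds.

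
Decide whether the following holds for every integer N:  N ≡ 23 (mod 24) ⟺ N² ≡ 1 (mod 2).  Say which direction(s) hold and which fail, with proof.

(→) Suppose N ≡ 23 (mod 24). Then N² ≡ 23² = 529 (mod 24), and since 2 ∣ 24, also N² ≡ 1 (mod 2).

(←) This fails: take N = 1. Then 1² = 1 ≡ 1 (mod 2), yet 1 ≡ 1 (mod 24), not 23.

Only the forward implication holds.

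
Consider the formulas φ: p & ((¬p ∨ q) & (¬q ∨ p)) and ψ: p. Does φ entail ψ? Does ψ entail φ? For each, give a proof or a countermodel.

(⇒) Assume the antecedent. If q is true, the antecedent forces (q = T, p = T), and p holds there. If q is false, the antecedent cannot hold. Either way p holds.

(⇐) This fails. Under q = F, p = T, the left side is false but the right side is true.

The forward direction holds; the converse fails.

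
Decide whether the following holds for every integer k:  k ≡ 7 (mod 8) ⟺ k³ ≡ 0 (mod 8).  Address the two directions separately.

[⇒] This fails: take k = 7. Then 7 ≡ 7 (mod 8), but 7³ = 343 ≡ 7 (mod 8), not 0.

[⇐] This fails: take k = 0. Then 0³ = 0 ≡ 0 (mod 8), yet 0 ≡ 0 (mod 8), not 7.

Both directions fail.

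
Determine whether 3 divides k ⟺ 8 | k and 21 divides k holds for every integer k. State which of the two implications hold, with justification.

Only the reverse direction holds.

[⇒] This fails: take k = 3. Certainly 3 ∣ 3, but 8 ∤ 3.

[⇐] Suppose 8 ∣ k and 21 ∣ k. Any common multiple of 8 and 21 is a multiple of their lcm; here gcd(8, 21) = 1, so lcm(8, 21) = 8·21 = 168, so 168 ∣ k. Since 3 ∣ 168, it follows that 3 ∣ k.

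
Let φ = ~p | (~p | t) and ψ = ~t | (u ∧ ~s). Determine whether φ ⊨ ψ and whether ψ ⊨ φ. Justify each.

Forward direction. This fails. Under t = T, u = F, s = F, p = F, the left side is true but the right side is false.

Converse. This fails. Under t = F, u = F, s = F, p = T, the left side is false but the right side is true.

(⇒) fails and (⇐) fails.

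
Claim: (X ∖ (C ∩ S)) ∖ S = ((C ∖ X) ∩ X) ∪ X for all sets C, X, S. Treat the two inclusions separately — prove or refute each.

The sets are not equal: only the forward inclusion holds.

Reverse inclusion. This inclusion fails. Take C = ∅, X = {1}, S = {1}; then 1 ∈ ((C ∖ X) ∩ X) ∪ X but 1 ∉ (X ∖ (C ∩ S)) ∖ S.

Forward inclusion. Let x ∈ (X ∖ (C ∩ S)) ∖ S. Then either x ∈ X and x ∉ C, S; or x ∈ C ∩ X and x ∉ S. In each case x ∈ ((C ∖ X) ∩ X) ∪ X, so (X ∖ (C ∩ S)) ∖ S ⊆ ((C ∖ X) ∩ X) ∪ X.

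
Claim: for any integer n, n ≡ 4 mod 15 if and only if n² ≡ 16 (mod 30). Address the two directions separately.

(→) This fails: take n = 19. Then 19 ≡ 4 (mod 15), but 19² = 361 ≡ 1 (mod 30), not 16.

(←) This fails: take n = 14. Then 14² = 196 ≡ 16 (mod 30), yet 14 ≡ 14 (mod 15), not 4.

Neither direction holds.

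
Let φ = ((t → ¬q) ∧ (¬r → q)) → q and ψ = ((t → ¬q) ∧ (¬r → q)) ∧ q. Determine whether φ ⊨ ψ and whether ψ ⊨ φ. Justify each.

(→) This fails. Under q = F, r = F, t = F, the left side is true but the right side is false.

(←) Assume the antecedent. If q is true, ((t → ¬q) ∧ (¬r → q)) → q reduces to true regardless of the other variables. If q is false, the antecedent cannot hold. Either way ((t → ¬q) ∧ (¬r → q)) → q holds.

(⇒) fails; (⇐) holds.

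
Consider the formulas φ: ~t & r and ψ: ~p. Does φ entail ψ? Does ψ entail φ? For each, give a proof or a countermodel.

(→) This fails. Under r = T, p = T, t = F, the left side is true but the right side is false.

(←) This fails. Under r = F, p = F, t = F, the left side is false but the right side is true.

Neither implication holds.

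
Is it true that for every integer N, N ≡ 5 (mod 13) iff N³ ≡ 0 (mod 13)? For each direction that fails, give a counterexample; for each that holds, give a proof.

(⇒) fails and (⇐) fails.

(⟹) This fails: take N = 5. Then 5 ≡ 5 (mod 13), but 5³ = 125 ≡ 8 (mod 13), not 0.

(⟸) This fails: take N = 0. Then 0³ = 0 ≡ 0 (mod 13), yet 0 ≡ 0 (mod 13), not 5.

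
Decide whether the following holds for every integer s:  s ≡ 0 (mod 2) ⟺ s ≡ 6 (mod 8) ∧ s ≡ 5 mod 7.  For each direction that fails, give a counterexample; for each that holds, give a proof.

Only the reverse direction holds.

Forward direction. This fails: s = 0 gives 0 ≡ 0 (mod 2) but 0 ≡ 0 (mod 8), so the conjunction on the right does not hold.

Converse. If s ≡ 6 (mod 8) and s ≡ 5 (mod 7), then by the Chinese remainder theorem s ≡ 54 (mod 56). Since 54 ≡ 0 (mod 2) and 2 ∣ 56, we get s ≡ 0 (mod 2).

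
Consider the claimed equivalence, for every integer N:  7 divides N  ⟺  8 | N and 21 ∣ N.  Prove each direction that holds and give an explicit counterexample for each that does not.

(⇒) This fails: take N = 7. Certainly 7 ∣ 7, but 8 ∤ 7.

(⇐) Suppose 8 ∣ N and 21 ∣ N. Any common multiple of 8 and 21 is a multiple of their lcm; here gcd(8, 21) = 1, so lcm(8, 21) = 8·21 = 168, so 168 ∣ N. Since 7 ∣ 168, it follows that 7 ∣ N.

The forward direction fails; the converse holds.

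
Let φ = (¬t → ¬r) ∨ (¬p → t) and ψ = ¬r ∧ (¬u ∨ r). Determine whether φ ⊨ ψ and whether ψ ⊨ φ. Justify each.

[⇒] This fails. Under r = T, t = T, p = F, u = F, the left side is true but the right side is false.

[⇐] Assume the antecedent. If r is true, the antecedent cannot hold. If r is false, (¬t → ¬r) ∨ (¬p → t) reduces to true regardless of the other variables. Either way (¬t → ¬r) ∨ (¬p → t) holds.

Only the reverse direction holds.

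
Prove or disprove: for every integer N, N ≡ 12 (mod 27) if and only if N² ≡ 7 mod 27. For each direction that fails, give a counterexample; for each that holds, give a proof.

Both directions fail.

(→) This fails: take N = 12. Then 12 ≡ 12 (mod 27), but 12² = 144 ≡ 9 (mod 27), not 7.

(←) This fails: take N = 13. Then 13² = 169 ≡ 7 (mod 27), yet 13 ≡ 13 (mod 27), not 12.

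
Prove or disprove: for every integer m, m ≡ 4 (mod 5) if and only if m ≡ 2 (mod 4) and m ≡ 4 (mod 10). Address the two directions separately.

The forward direction fails; the converse holds.

[⇐] If m ≡ 2 (mod 4) and m ≡ 4 (mod 10), then by the Chinese remainder theorem m ≡ 14 (mod 20). Since 14 ≡ 4 (mod 5) and 5 ∣ 20, we get m ≡ 4 (mod 5).

[⇒] This fails: m = 9 gives 9 ≡ 4 (mod 5) but 9 ≡ 1 (mod 4), so the conjunction on the right does not hold.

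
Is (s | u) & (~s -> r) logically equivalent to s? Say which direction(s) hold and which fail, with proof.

(⟹) This fails. Under s = F, u = T, r = T, the left side is true but the right side is false.

(⟸) Assume the antecedent. If s is true, (s | u) & (~s -> r) reduces to true regardless of the other variables. If s is false, the antecedent cannot hold. Either way (s | u) & (~s -> r) holds.

Not equivalent: only (⇐) holds.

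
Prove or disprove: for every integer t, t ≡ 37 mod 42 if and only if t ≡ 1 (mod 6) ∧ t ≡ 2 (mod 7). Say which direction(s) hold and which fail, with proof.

Both directions hold.

Forward direction. Suppose t ≡ 37 (mod 42); write t = 42j + 37. Since 6 ∣ 42, reducing mod 6 gives t ≡ 37 ≡ 1 (mod 6); since 7 ∣ 42, reducing mod 7 gives t ≡ 37 ≡ 2 (mod 7).

Converse. If t ≡ 1 (mod 6) and t ≡ 2 (mod 7), then by the Chinese remainder theorem t ≡ 37 (mod 42). This is exactly t ≡ 37 (mod 42).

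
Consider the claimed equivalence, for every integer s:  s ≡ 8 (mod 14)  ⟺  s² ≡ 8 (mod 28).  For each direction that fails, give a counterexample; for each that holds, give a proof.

(→) Suppose s ≡ 8 (mod 14). Working modulo 28, s ∈ {8, 22}; for each such r, r² ≡ 8 (mod 28).

(←) This fails: take s = 6. Then 6² = 36 ≡ 8 (mod 28), yet 6 ≡ 6 (mod 14), not 8.

(⇒) holds; (⇐) fails.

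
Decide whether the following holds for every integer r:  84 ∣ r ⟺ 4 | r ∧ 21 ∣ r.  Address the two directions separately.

(⟸) Suppose 4 ∣ r and 21 ∣ r. Any common multiple of 4 and 21 is a multiple of their lcm; here gcd(4, 21) = 1, so lcm(4, 21) = 4·21 = 84, so 84 ∣ r.

(⟹) If 84 ∣ r, write r = 84q. Since 84 = 21·4, r = 4·(21q), so 4 ∣ r; and since 84 = 4·21, r = 21·(4q), so 21 ∣ r.

Both directions hold.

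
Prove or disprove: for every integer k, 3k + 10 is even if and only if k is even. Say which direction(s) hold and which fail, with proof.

[⇒] Suppose 3k + 10 is even. Since 3 is odd, 3k and k have the same parity, so 3k + 10 ≡ k + 10 (mod 2). As 10 is even, 3k + 10 is even exactly when k is even. Thus k is even.

[⇐] Conversely, suppose k is even; write k = 2j. Then 3k + 10 = 3·(2j) + 10 = 2·3j + 10, which is even.

Both directions hold; the statement is true.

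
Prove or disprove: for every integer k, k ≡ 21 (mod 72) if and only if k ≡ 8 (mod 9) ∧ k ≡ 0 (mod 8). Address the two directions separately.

Both directions fail.

(⟹) This fails: k = 21 gives 21 ≡ 21 (mod 72) but 21 ≡ 3 (mod 9), so the conjunction on the right does not hold.

(⟸) This fails: k = 8 satisfies both congruences on the right (8 ≡ 8 mod 9 and 8 ≡ 0 mod 8) yet 8 ≡ 8 (mod 72), not 21.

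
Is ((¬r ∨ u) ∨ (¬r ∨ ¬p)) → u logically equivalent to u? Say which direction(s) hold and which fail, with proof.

Only the reverse direction holds.

(⇒) This fails. Under p = T, r = T, u = F, the left side is true but the right side is false.

(⇐) Assume the antecedent. If p is true, the antecedent forces (p = T, r = F, u = T) or (p = T, r = T, u = T), and ((¬r ∨ u) ∨ (¬r ∨ ¬p)) → u holds there. If p is false, the antecedent forces (p = F, r = F, u = T) or (p = F, r = T, u = T), and ((¬r ∨ u) ∨ (¬r ∨ ¬p)) → u holds there. Either way ((¬r ∨ u) ∨ (¬r ∨ ¬p)) → u holds.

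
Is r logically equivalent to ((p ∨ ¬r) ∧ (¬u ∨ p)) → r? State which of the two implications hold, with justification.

(→) Assume the antecedent. If r is true, ((p ∨ ¬r) ∧ (¬u ∨ p)) → r reduces to true regardless of the other variables. If r is false, the antecedent cannot hold. Either way ((p ∨ ¬r) ∧ (¬u ∨ p)) → r holds.

(←) This fails. Under r = F, u = T, p = F, the left side is false but the right side is true.

Not equivalent: only (⇒) holds.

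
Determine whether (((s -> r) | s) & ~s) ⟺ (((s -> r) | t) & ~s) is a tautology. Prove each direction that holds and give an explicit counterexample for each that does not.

Both directions hold.

Forward direction. Assume the antecedent. If r is true, the antecedent forces (r = T, s = F, t = F) or (r = T, s = F, t = T), and ((s -> r) | t) & ~s holds there. If r is false, the antecedent forces (r = F, s = F, t = F) or (r = F, s = F, t = T), and ((s -> r) | t) & ~s holds there. Either way ((s -> r) | t) & ~s holds.

Converse. Assume the antecedent. If r is true, the antecedent forces (r = T, s = F, t = F) or (r = T, s = F, t = T), and ((s -> r) | s) & ~s holds there. If r is false, the antecedent forces (r = F, s = F, t = F) or (r = F, s = F, t = T), and ((s -> r) | s) & ~s holds there. Either way ((s -> r) | s) & ~s holds.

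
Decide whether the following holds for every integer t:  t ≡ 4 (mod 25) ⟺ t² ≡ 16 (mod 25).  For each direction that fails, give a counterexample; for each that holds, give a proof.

Forward direction. Suppose t ≡ 4 (mod 25). Write t = 25j + 4. Then (25j + 4)² = 625j² + 200j + 16 = 25(25j² + 8j) + 16, so t² ≡ 16 (mod 25).

Converse. This fails: take t = 21. Then 21² = 441 ≡ 16 (mod 25), yet 21 ≡ 21 (mod 25), not 4.

Only the forward direction holds.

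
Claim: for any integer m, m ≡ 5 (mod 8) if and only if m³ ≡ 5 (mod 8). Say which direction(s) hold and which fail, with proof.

The biconditional holds.

(→) Suppose m ≡ 5 (mod 8). Write m = 8j + 5. Then (8j + 5)³ = 512j³ + 960j² + 600j + 125 = 8(64j³ + 120j² + 75j + 15) + 5, so m³ ≡ 5 (mod 8).

(←) For the converse, argue contrapositively. If m ≢ 5 (mod 8), then m is congruent to one of 0, 1, 2, 3, 4, 6, 7 modulo 8, and these give m³ ≡ 0, 1, 0, 3, 0, 0, 7 respectively — never 5.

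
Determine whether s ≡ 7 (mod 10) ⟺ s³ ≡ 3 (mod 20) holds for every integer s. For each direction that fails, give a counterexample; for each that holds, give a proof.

Converse. The residues r modulo 20 with r³ ≡ 3 (mod 20) are exactly {7}, and each is ≡ 7 (mod 10).

Forward direction. This fails: take s = 17. Then 17 ≡ 7 (mod 10), but 17³ = 4913 ≡ 13 (mod 20), not 3.

(⇒) fails; (⇐) holds.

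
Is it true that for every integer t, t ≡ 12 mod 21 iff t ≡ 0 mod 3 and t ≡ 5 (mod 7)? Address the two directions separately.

(→) Suppose t ≡ 12 (mod 21); write t = 21j + 12. Since 3 ∣ 21, reducing mod 3 gives t ≡ 12 ≡ 0 (mod 3); since 7 ∣ 21, reducing mod 7 gives t ≡ 12 ≡ 5 (mod 7).

(←) Conversely, if t ≡ 0 (mod 3) and t ≡ 5 (mod 7), then by the Chinese remainder theorem t ≡ 12 (mod 21). This is exactly t ≡ 12 (mod 21).

Equivalent; both directions hold.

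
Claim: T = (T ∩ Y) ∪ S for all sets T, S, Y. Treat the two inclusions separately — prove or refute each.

Neither inclusion holds.

(⊆) This inclusion fails. Take T = {1}, S = ∅, Y = ∅; then 1 ∈ T but 1 ∉ (T ∩ Y) ∪ S.

(⊇) This inclusion fails. Take T = ∅, S = {1}, Y = ∅; then 1 ∈ (T ∩ Y) ∪ S but 1 ∉ T.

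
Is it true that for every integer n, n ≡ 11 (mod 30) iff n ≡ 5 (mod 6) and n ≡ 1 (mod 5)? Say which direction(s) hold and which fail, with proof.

The biconditional holds.

(⟹) Suppose n ≡ 11 (mod 30); write n = 30j + 11. Since 6 ∣ 30, reducing mod 6 gives n ≡ 11 ≡ 5 (mod 6); since 5 ∣ 30, reducing mod 5 gives n ≡ 11 ≡ 1 (mod 5).

(⟸) Conversely, if n ≡ 5 (mod 6) and n ≡ 1 (mod 5), then by the Chinese remainder theorem n ≡ 11 (mod 30). This is exactly n ≡ 11 (mod 30).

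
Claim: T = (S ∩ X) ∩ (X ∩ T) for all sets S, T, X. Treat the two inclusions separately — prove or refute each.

Only the reverse inclusion holds.

(⟸) Let x ∈ (S ∩ X) ∩ (X ∩ T). Then x ∈ S ∩ T ∩ X, from which x ∈ T.

(⟹) This inclusion fails. Take S = ∅, T = {1}, X = ∅; then 1 ∈ T but 1 ∉ (S ∩ X) ∩ (X ∩ T).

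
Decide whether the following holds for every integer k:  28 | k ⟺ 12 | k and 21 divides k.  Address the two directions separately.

(⇒) fails; (⇐) holds.

(⟹) This fails: take k = 28. Certainly 28 ∣ 28, but 12 ∤ 28.

(⟸) Suppose 12 ∣ k and 21 ∣ k. Any common multiple of 12 and 21 is a multiple of their lcm; here lcm(12, 21) = 12·21/gcd(12, 21) = 252/3 = 84, so 84 ∣ k. Since 28 ∣ 84, it follows that 28 ∣ k.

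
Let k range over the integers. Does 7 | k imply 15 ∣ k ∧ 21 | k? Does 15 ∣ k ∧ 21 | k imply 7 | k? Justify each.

The forward direction fails; the converse holds.

(→) This fails: take k = 7. Certainly 7 ∣ 7, but 15 ∤ 7.

(←) Suppose 15 ∣ k and 21 ∣ k. Any common multiple of 15 and 21 is a multiple of their lcm; here lcm(15, 21) = 15·21/gcd(15, 21) = 315/3 = 105, so 105 ∣ k. Since 7 ∣ 105, it follows that 7 ∣ k.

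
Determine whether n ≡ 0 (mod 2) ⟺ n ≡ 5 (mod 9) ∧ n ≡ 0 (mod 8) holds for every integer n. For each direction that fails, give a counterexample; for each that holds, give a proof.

Only the converse holds.

(⇒) This fails: n = 0 gives 0 ≡ 0 (mod 2) but 0 ≡ 0 (mod 9), so the conjunction on the right does not hold.

(⇐) Conversely, if n ≡ 5 (mod 9) and n ≡ 0 (mod 8), then by the Chinese remainder theorem n ≡ 32 (mod 72). Since 32 ≡ 0 (mod 2) and 2 ∣ 72, we get n ≡ 0 (mod 2).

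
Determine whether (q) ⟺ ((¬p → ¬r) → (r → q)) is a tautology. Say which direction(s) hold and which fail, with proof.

Forward direction. Assume the antecedent. If r is true, the antecedent forces (r = T, p = F, q = T) or (r = T, p = T, q = T), and (¬p → ¬r) → (r → q) holds there. If r is false, (¬p → ¬r) → (r → q) reduces to true regardless of the other variables. Either way (¬p → ¬r) → (r → q) holds.

Converse. This fails. Under r = F, p = F, q = F, the left side is false but the right side is true.

Only the forward direction holds.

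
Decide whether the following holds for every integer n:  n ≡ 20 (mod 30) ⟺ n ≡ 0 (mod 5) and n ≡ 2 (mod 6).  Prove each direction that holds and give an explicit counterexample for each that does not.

(⇐) If n ≡ 0 (mod 5) and n ≡ 2 (mod 6), then by the Chinese remainder theorem n ≡ 20 (mod 30). This is exactly n ≡ 20 (mod 30).

(⇒) Suppose n ≡ 20 (mod 30); write n = 30j + 20. Since 5 ∣ 30, reducing mod 5 gives n ≡ 20 ≡ 0 (mod 5); since 6 ∣ 30, reducing mod 6 gives n ≡ 20 ≡ 2 (mod 6).

Both implications hold.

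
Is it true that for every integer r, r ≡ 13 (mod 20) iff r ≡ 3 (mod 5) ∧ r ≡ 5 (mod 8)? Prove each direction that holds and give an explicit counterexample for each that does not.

(⟹) This fails: r = 33 gives 33 ≡ 13 (mod 20) but 33 ≡ 1 (mod 8), so the conjunction on the right does not hold.

(⟸) Conversely, if r ≡ 3 (mod 5) and r ≡ 5 (mod 8), then by the Chinese remainder theorem r ≡ 13 (mod 40). Since 13 ≡ 13 (mod 20) and 20 ∣ 40, we get r ≡ 13 (mod 20).

(⇒) fails; (⇐) holds.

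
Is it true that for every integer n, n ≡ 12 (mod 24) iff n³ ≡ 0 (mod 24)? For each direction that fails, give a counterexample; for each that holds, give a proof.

(⟹) Suppose n ≡ 12 (mod 24). Write n = 24j + 12. Then (24j + 12)³ = 13824j³ + 20736j² + 10368j + 1728 = 24(576j³ + 864j² + 432j + 72) + 0, so n³ ≡ 0 (mod 24).

(⟸) This fails: take n = 0. Then 0³ = 0 ≡ 0 (mod 24), yet 0 ≡ 0 (mod 24), not 12.

Only the forward direction holds.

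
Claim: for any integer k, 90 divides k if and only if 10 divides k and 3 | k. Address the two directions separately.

The forward direction holds; the converse fails.

Forward direction. If 90 ∣ k, write k = 90q. Since 90 = 9·10, k = 10·(9q), so 10 ∣ k; and since 90 = 30·3, k = 3·(30q), so 3 ∣ k.

Converse. This fails: take k = 30. Both 10 ∣ 30 and 3 ∣ 30, yet 30 is not a multiple of 90 (since 30 = 0·90 + 30), so 90 ∤ 30.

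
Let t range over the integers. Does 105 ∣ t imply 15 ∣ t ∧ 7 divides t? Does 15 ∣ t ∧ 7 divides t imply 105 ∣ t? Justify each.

(→) If 105 ∣ t, write t = 105q. Since 105 = 7·15, t = 15·(7q), so 15 ∣ t; and since 105 = 15·7, t = 7·(15q), so 7 ∣ t.

(←) Suppose 15 ∣ t and 7 ∣ t. Any common multiple of 15 and 7 is a multiple of their lcm; here gcd(15, 7) = 1, so lcm(15, 7) = 15·7 = 105, so 105 ∣ t.

Both implications hold.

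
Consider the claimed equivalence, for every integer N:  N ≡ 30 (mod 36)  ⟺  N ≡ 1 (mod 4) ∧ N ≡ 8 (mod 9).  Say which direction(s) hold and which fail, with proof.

Neither implication holds.

[⇒] This fails: N = 30 gives 30 ≡ 30 (mod 36) but 30 ≡ 2 (mod 4), so the conjunction on the right does not hold.

[⇐] This fails: N = 17 satisfies both congruences on the right (17 ≡ 1 mod 4 and 17 ≡ 8 mod 9) yet 17 ≡ 17 (mod 36), not 30.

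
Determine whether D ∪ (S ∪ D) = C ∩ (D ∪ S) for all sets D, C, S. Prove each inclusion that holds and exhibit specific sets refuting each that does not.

(⊇) Let x ∈ C ∩ (D ∪ S). Then either x ∈ D ∩ C and x ∉ S; or x ∈ C ∩ S and x ∉ D; or x ∈ D ∩ C ∩ S. In each case x ∈ D ∪ (S ∪ D), so C ∩ (D ∪ S) ⊆ D ∪ (S ∪ D).

(⊆) This inclusion fails. Take D = {1}, C = ∅, S = ∅; then 1 ∈ D ∪ (S ∪ D) but 1 ∉ C ∩ (D ∪ S).

The sets are not equal: only the reverse inclusion holds.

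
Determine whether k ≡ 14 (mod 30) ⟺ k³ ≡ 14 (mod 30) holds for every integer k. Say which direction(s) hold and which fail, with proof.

(→) Suppose k ≡ 14 (mod 30). Write k = 30j + 14. Then (30j + 14)³ = 27000j³ + 37800j² + 17640j + 2744 = 30(900j³ + 1260j² + 588j + 91) + 14, so k³ ≡ 14 (mod 30).

(←) Conversely, suppose k³ ≡ 14 (mod 30). The only residue r in {0, …, 29} with r³ ≡ 14 (mod 30) is r = 14, so k ≡ 14 (mod 30).

Equivalent; both directions hold.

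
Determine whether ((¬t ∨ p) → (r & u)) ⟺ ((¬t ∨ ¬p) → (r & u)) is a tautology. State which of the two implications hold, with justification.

Neither implication holds.

(→) This fails. Under u = F, p = F, t = T, r = F, the left side is true but the right side is false.

(←) This fails. Under u = F, p = T, t = T, r = F, the left side is false but the right side is true.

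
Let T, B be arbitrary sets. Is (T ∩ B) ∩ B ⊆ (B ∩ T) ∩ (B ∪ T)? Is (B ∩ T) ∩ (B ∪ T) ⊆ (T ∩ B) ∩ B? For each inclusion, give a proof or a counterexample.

Both inclusions hold.

(⊆) Let x ∈ (T ∩ B) ∩ B. Then x ∈ T ∩ B, from which x ∈ (B ∩ T) ∩ (B ∪ T).

(⊇) Let x ∈ (B ∩ T) ∩ (B ∪ T). Then x ∈ T ∩ B, from which x ∈ (T ∩ B) ∩ B.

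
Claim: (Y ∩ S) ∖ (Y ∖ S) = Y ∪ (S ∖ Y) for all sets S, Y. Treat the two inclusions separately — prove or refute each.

(⊆) holds; (⊇) fails.

Forward inclusion. Let x ∈ (Y ∩ S) ∖ (Y ∖ S). Then x ∈ S ∩ Y, from which x ∈ Y ∪ (S ∖ Y).

Reverse inclusion. This inclusion fails. Take S = {1}, Y = ∅; then 1 ∈ Y ∪ (S ∖ Y) but 1 ∉ (Y ∩ S) ∖ (Y ∖ S).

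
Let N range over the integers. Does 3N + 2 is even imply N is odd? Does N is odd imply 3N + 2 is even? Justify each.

(→) This fails: N = 2 gives 3N + 2 = 8, which is even, but 2 is even, not odd.

(←) This also fails: N = 1 is odd, but 3N + 2 = 5 is odd, not even.

(⇒) fails and (⇐) fails.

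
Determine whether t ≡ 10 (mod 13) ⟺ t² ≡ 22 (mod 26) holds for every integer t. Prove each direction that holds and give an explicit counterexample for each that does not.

(⇒) This fails: take t = 23. Then 23 ≡ 10 (mod 13), but 23² = 529 ≡ 9 (mod 26), not 22.

(⇐) This fails: take t = 16. Then 16² = 256 ≡ 22 (mod 26), yet 16 ≡ 3 (mod 13), not 10.

(⇒) fails and (⇐) fails.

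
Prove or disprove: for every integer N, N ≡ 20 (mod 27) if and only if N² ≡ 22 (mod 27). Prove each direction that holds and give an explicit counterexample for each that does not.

The forward direction holds; the converse fails.

(→) Suppose N ≡ 20 (mod 27). Write N = 27j + 20. Then (27j + 20)² = 729j² + 1080j + 400 = 27(27j² + 40j + 14) + 22, so N² ≡ 22 (mod 27).

(←) This fails: take N = 7. Then 7² = 49 ≡ 22 (mod 27), yet 7 ≡ 7 (mod 27), not 20.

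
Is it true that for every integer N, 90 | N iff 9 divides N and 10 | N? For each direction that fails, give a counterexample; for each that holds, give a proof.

(→) If 90 ∣ N, write N = 90q. Since 90 = 10·9, N = 9·(10q), so 9 ∣ N; and since 90 = 9·10, N = 10·(9q), so 10 ∣ N.

(←) Suppose 9 ∣ N and 10 ∣ N. Any common multiple of 9 and 10 is a multiple of their lcm; here gcd(9, 10) = 1, so lcm(9, 10) = 9·10 = 90, so 90 ∣ N.

Both directions hold.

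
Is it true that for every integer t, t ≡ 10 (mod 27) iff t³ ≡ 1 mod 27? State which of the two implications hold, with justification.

Only the forward direction holds.

(⇐) This fails: take t = 1. Then 1³ = 1 ≡ 1 (mod 27), yet 1 ≡ 1 (mod 27), not 10.

(⇒) Suppose t ≡ 10 (mod 27). Write t = 27j + 10. Then (27j + 10)³ = 19683j³ + 21870j² + 8100j + 1000 = 27(729j³ + 810j² + 300j + 37) + 1, so t³ ≡ 1 (mod 27).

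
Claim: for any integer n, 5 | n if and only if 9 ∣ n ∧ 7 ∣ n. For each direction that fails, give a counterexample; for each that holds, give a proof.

Both directions fail.

(⇒) This fails: take n = 5. Certainly 5 ∣ 5, but 9 ∤ 5.

(⇐) This fails: take n = 63. Both 9 ∣ 63 and 7 ∣ 63, yet 63 is not a multiple of 5 (since 63 = 12·5 + 3), so 5 ∤ 63.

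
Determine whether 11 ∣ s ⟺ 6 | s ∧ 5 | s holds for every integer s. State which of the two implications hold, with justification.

[⇒] This fails: take s = 11. Certainly 11 ∣ 11, but 6 ∤ 11.

[⇐] This fails: take s = 30. Both 6 ∣ 30 and 5 ∣ 30, yet 30 is not a multiple of 11 (since 30 = 2·11 + 8), so 11 ∤ 30.

Neither implication holds.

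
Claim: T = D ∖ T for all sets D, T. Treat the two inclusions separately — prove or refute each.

(⊆) fails and (⊇) fails.

(⊆) This inclusion fails. Take D = ∅, T = {1}; then 1 ∈ T but 1 ∉ D ∖ T.

(⊇) This inclusion fails. Take D = {1}, T = ∅; then 1 ∈ D ∖ T but 1 ∉ T.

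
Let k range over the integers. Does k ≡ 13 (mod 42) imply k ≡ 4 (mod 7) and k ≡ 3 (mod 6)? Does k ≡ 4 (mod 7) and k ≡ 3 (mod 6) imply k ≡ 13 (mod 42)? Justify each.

Neither implication holds.

(⟹) This fails: k = 13 gives 13 ≡ 13 (mod 42) but 13 ≡ 6 (mod 7), so the conjunction on the right does not hold.

(⟸) This fails: k = 39 satisfies both congruences on the right (39 ≡ 4 mod 7 and 39 ≡ 3 mod 6) yet 39 ≡ 39 (mod 42), not 13.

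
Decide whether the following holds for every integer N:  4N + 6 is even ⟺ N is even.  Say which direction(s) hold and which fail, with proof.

[⇒] This fails: take N = 5. Then 4N + 6 = 26, which is even, yet N = 5 is odd, not even.

[⇐] Suppose N is even. Since 4 is even, 4N is even for every N, so 4N + 6 has the same parity as 6, which is even. Hence 4N + 6 is even.

Only the converse holds.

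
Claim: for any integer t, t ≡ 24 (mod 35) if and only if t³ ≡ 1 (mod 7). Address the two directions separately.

(⇒) fails and (⇐) fails.

(⇒) This fails: take t = 24. Then 24 ≡ 24 (mod 35), but 24³ = 13824 ≡ 6 (mod 7), not 1.

(⇐) This fails: take t = 1. Then 1³ = 1 ≡ 1 (mod 7), yet 1 ≡ 1 (mod 35), not 24.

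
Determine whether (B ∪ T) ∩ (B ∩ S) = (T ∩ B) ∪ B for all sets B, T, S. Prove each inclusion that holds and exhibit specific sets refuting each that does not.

Only the forward inclusion holds.

Forward inclusion. Let x ∈ (B ∪ T) ∩ (B ∩ S). Then either x ∈ B ∩ S and x ∉ T; or x ∈ B ∩ T ∩ S. In each case x ∈ (T ∩ B) ∪ B, so (B ∪ T) ∩ (B ∩ S) ⊆ (T ∩ B) ∪ B.

Reverse inclusion. This inclusion fails. Take B = {1}, T = ∅, S = ∅; then 1 ∈ (T ∩ B) ∪ B but 1 ∉ (B ∪ T) ∩ (B ∩ S).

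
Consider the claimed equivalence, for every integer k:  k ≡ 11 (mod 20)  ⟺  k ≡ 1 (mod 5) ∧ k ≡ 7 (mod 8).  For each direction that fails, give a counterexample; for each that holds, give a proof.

Only the converse holds.

(→) This fails: k = 11 gives 11 ≡ 11 (mod 20) but 11 ≡ 3 (mod 8), so the conjunction on the right does not hold.

(←) Conversely, if k ≡ 1 (mod 5) and k ≡ 7 (mod 8), then by the Chinese remainder theorem k ≡ 31 (mod 40). Since 31 ≡ 11 (mod 20) and 20 ∣ 40, we get k ≡ 11 (mod 20).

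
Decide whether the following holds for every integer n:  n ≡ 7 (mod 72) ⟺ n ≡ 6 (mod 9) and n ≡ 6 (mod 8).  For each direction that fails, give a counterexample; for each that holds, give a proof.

[⇒] This fails: n = 7 gives 7 ≡ 7 (mod 72) but 7 ≡ 7 (mod 9), so the conjunction on the right does not hold.

[⇐] This fails: n = 6 satisfies both congruences on the right (6 ≡ 6 mod 9 and 6 ≡ 6 mod 8) yet 6 ≡ 6 (mod 72), not 7.

Neither direction holds.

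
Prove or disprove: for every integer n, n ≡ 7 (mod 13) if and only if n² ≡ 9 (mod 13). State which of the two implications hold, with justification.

(⟹) This fails: take n = 7. Then 7 ≡ 7 (mod 13), but 7² = 49 ≡ 10 (mod 13), not 9.

(⟸) This fails: take n = 3. Then 3² = 9 ≡ 9 (mod 13), yet 3 ≡ 3 (mod 13), not 7.

Neither direction holds.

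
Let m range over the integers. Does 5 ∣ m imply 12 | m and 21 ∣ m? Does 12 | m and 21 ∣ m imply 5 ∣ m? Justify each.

Both directions fail.

(⟹) This fails: take m = 5. Certainly 5 ∣ 5, but 12 ∤ 5.

(⟸) This fails: take m = 84. Both 12 ∣ 84 and 21 ∣ 84, yet 84 is not a multiple of 5 (since 84 = 16·5 + 4), so 5 ∤ 84.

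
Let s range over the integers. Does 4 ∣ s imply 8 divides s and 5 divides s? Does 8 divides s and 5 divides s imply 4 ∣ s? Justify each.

Forward direction. This fails: take s = 4. Certainly 4 ∣ 4, but 8 ∤ 4.

Converse. Suppose 8 ∣ s and 5 ∣ s. Any common multiple of 8 and 5 is a multiple of their lcm; here gcd(8, 5) = 1, so lcm(8, 5) = 8·5 = 40, so 40 ∣ s. Since 4 ∣ 40, it follows that 4 ∣ s.

The forward direction fails; the converse holds.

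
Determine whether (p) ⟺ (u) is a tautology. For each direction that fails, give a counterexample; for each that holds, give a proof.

Neither implication holds.

[⇒] This fails. Under p = T, u = F, the left side is true but the right side is false.

[⇐] This fails. Under p = F, u = T, the left side is false but the right side is true.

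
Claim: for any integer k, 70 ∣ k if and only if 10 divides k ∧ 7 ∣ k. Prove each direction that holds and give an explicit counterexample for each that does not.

Both directions hold; the statement is true.

(⟹) If 70 ∣ k, write k = 70q. Since 70 = 7·10, k = 10·(7q), so 10 ∣ k; and since 70 = 10·7, k = 7·(10q), so 7 ∣ k.

(⟸) Suppose 10 ∣ k and 7 ∣ k. Any common multiple of 10 and 7 is a multiple of their lcm; here gcd(10, 7) = 1, so lcm(10, 7) = 10·7 = 70, so 70 ∣ k.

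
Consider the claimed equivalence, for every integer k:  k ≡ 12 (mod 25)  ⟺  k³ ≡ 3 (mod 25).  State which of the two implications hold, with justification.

(⇒) Suppose k ≡ 12 (mod 25). Write k = 25j + 12. Then (25j + 12)³ = 15625j³ + 22500j² + 10800j + 1728 = 25(625j³ + 900j² + 432j + 69) + 3, so k³ ≡ 3 (mod 25).

(⇐) Conversely, suppose k³ ≡ 3 (mod 25). The only residue r in {0, …, 24} with r³ ≡ 3 (mod 25) is r = 12, so k ≡ 12 (mod 25).

Equivalent; both directions hold.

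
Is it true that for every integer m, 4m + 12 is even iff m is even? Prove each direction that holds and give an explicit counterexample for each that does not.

The forward direction fails; the converse holds.

(⇒) This fails: take m = 7. Then 4m + 12 = 40, which is even, yet m = 7 is odd, not even.

(⇐) Suppose m is even. Since 4 is even, 4m is even for every m, so 4m + 12 has the same parity as 12, which is even. Hence 4m + 12 is even.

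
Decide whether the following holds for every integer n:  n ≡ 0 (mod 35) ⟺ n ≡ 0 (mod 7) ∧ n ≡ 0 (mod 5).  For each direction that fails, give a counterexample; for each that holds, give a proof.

Forward direction. Suppose n ≡ 0 (mod 35); write n = 35j + 0. Since 7 ∣ 35, reducing mod 7 gives n ≡ 0 (mod 7); since 5 ∣ 35, reducing mod 5 gives n ≡ 0 (mod 5).

Converse. If n ≡ 0 (mod 7) and n ≡ 0 (mod 5), then by the Chinese remainder theorem n ≡ 0 (mod 35). This is exactly n ≡ 0 (mod 35).

Both implications hold.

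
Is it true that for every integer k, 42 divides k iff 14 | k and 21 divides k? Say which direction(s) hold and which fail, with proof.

[⇒] If 42 ∣ k, write k = 42q. Since 42 = 3·14, k = 14·(3q), so 14 ∣ k; and since 42 = 2·21, k = 21·(2q), so 21 ∣ k.

[⇐] Suppose 14 ∣ k and 21 ∣ k. Any common multiple of 14 and 21 is a multiple of their lcm; here lcm(14, 21) = 14·21/gcd(14, 21) = 294/7 = 42, so 42 ∣ k.

Both directions hold; the statement is true.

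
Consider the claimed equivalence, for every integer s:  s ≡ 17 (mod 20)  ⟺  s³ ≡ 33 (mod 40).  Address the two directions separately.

Converse. The residues r modulo 40 with r³ ≡ 33 (mod 40) are exactly {17}, and each is ≡ 17 (mod 20).

Forward direction. This fails: take s = 37. Then 37 ≡ 17 (mod 20), but 37³ = 50653 ≡ 13 (mod 40), not 33.

(⇒) fails; (⇐) holds.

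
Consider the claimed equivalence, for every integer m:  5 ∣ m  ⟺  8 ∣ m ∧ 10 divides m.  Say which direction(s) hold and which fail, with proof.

Not equivalent: only (⇐) holds.

[⇒] This fails: take m = 5. Certainly 5 ∣ 5, but 8 ∤ 5.

[⇐] Suppose 8 ∣ m and 10 ∣ m. Any common multiple of 8 and 10 is a multiple of their lcm; here lcm(8, 10) = 8·10/gcd(8, 10) = 80/2 = 40, so 40 ∣ m. Since 5 ∣ 40, it follows that 5 ∣ m.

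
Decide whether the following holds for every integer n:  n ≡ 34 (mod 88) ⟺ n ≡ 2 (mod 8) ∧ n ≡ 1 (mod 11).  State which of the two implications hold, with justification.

(⇒) Suppose n ≡ 34 (mod 88); write n = 88j + 34. Since 8 ∣ 88, reducing mod 8 gives n ≡ 34 ≡ 2 (mod 8); since 11 ∣ 88, reducing mod 11 gives n ≡ 34 ≡ 1 (mod 11).

(⇐) Conversely, if n ≡ 2 (mod 8) and n ≡ 1 (mod 11), then by the Chinese remainder theorem n ≡ 34 (mod 88). This is exactly n ≡ 34 (mod 88).

Both directions hold.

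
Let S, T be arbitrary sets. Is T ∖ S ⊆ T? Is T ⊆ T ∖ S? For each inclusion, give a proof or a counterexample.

(⊆) Let x ∈ T ∖ S. Then x ∈ T and x ∉ S, from which x ∈ T.

(⊇) This inclusion fails. Take S = {1}, T = {1}; then 1 ∈ T but 1 ∉ T ∖ S.

The sets are not equal: only the forward inclusion holds.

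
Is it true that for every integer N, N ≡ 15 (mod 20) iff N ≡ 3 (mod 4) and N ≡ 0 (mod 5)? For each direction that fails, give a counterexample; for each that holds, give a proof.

Both directions hold.

(⇐) If N ≡ 3 (mod 4) and N ≡ 0 (mod 5), then by the Chinese remainder theorem N ≡ 15 (mod 20). This is exactly N ≡ 15 (mod 20).

(⇒) Suppose N ≡ 15 (mod 20); write N = 20j + 15. Since 4 ∣ 20, reducing mod 4 gives N ≡ 15 ≡ 3 (mod 4); since 5 ∣ 20, reducing mod 5 gives N ≡ 15 ≡ 0 (mod 5).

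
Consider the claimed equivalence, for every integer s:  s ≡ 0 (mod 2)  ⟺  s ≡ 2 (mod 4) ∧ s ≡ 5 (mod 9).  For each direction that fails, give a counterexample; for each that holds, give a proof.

The forward direction fails; the converse holds.

(⇒) This fails: s = 0 gives 0 ≡ 0 (mod 2) but 0 ≡ 0 (mod 4), so the conjunction on the right does not hold.

(⇐) Conversely, if s ≡ 2 (mod 4) and s ≡ 5 (mod 9), then by the Chinese remainder theorem s ≡ 14 (mod 36). Since 14 ≡ 0 (mod 2) and 2 ∣ 36, we get s ≡ 0 (mod 2).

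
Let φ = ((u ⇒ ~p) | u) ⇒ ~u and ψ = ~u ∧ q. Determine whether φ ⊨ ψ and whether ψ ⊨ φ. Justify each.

(⇒) fails; (⇐) holds.

[⇐] Assume the antecedent. If q is true, the antecedent forces (q = T, u = F, p = F) or (q = T, u = F, p = T), and ((u ⇒ ~p) | u) ⇒ ~u holds there. If q is false, the antecedent cannot hold. Either way ((u ⇒ ~p) | u) ⇒ ~u holds.

[⇒] This fails. Under q = F, u = F, p = F, the left side is true but the right side is false.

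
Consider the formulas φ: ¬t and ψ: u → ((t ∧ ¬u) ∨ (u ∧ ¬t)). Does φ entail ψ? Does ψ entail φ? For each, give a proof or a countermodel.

Not equivalent: only (⇒) holds.

(⇒) Assume the antecedent. If u is true, the antecedent forces (u = T, t = F), and u → ((t ∧ ¬u) ∨ (u ∧ ¬t)) holds there. If u is false, u → ((t ∧ ¬u) ∨ (u ∧ ¬t)) reduces to true regardless of the other variables. Either way u → ((t ∧ ¬u) ∨ (u ∧ ¬t)) holds.

(⇐) This fails. Under u = F, t = T, the left side is false but the right side is true.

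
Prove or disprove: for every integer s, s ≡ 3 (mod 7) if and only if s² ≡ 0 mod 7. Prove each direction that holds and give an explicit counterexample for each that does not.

Forward direction. This fails: take s = 3. Then 3 ≡ 3 (mod 7), but 3² = 9 ≡ 2 (mod 7), not 0.

Converse. This fails: take s = 0. Then 0² = 0 ≡ 0 (mod 7), yet 0 ≡ 0 (mod 7), not 3.

Neither direction holds.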